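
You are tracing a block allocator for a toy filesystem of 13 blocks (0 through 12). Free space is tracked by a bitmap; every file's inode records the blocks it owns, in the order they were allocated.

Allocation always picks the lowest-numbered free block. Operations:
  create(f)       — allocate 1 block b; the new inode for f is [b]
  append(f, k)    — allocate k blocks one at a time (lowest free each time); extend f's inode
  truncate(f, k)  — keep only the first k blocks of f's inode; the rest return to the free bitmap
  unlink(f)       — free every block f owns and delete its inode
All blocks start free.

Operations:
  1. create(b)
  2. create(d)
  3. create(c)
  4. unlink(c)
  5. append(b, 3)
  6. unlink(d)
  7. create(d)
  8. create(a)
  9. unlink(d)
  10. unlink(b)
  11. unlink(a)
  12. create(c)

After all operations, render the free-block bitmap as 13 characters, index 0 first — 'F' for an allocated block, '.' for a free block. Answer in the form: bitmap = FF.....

  1. create(b)  ⇒  F............  {b→[0]}
  2. create(d)  ⇒  FF...........  {b→[0]; d→[1]}
  3. create(c)  ⇒  FFF..........  {b→[0]; c→[2]; d→[1]}
  4. unlink(c)  ⇒  FF...........  {b→[0]; d→[1]}
  5. append(b, 3)  ⇒  FFFFF........  {b→[0, 2, 3, 4]; d→[1]}
  6. unlink(d)  ⇒  F.FFF........  {b→[0, 2, 3, 4]}
  7. create(d)  ⇒  FFFFF........  {b→[0, 2, 3, 4]; d→[1]}
  8. create(a)  ⇒  FFFFFF.......  {a→[5]; b→[0, 2, 3, 4]; d→[1]}
  9. unlink(d)  ⇒  F.FFFF.......  {a→[5]; b→[0, 2, 3, 4]}
  10. unlink(b)  ⇒  .....F.......  {a→[5]}
  11. unlink(a)  ⇒  .............  {}
  12. create(c)  ⇒  F............  {c→[0]}

bitmap = F............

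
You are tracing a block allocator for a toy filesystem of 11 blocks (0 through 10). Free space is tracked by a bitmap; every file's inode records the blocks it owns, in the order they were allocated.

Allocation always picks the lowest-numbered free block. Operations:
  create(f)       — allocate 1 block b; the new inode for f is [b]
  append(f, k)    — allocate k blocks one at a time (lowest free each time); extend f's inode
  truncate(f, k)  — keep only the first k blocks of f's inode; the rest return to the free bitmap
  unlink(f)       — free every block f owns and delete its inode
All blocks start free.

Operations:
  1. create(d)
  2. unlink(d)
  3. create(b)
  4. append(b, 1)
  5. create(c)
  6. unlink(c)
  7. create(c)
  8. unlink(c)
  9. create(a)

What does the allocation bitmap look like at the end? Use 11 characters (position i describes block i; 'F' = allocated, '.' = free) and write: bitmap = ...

bitmap = FFF........

[1] create(d) — d=0 (map F..........)
[2] unlink(d) —  (map ...........)
[3] create(b) — b=0 (map F..........)
[4] append(b, 1) — b=0,1 (map FF.........)
[5] create(c) — b=0,1 c=2 (map FFF........)
[6] unlink(c) — b=0,1 (map FF.........)
[7] create(c) — b=0,1 c=2 (map FFF........)
[8] unlink(c) — b=0,1 (map FF.........)
[9] create(a) — a=2 b=0,1 (map FFF........)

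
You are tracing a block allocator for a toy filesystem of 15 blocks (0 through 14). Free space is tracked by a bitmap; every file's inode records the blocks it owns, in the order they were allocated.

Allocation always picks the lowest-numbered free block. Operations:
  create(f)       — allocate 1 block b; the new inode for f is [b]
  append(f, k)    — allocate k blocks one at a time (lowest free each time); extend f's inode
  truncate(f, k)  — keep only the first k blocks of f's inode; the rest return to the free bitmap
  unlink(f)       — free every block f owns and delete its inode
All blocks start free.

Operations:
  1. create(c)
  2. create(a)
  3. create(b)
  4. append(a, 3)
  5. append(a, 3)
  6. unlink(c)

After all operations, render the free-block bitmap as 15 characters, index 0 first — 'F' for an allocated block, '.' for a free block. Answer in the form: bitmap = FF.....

bitmap = .FFFFFFFF......

[1] create(c) — c=0 (map F..............)
[2] create(a) — a=1 c=0 (map FF.............)
[3] create(b) — a=1 b=2 c=0 (map FFF............)
[4] append(a, 3) — a=1,3,4,5 b=2 c=0 (map FFFFFF.........)
[5] append(a, 3) — a=1,3,4,5,6,7,8 b=2 c=0 (map FFFFFFFFF......)
[6] unlink(c) — a=1,3,4,5,6,7,8 b=2 (map .FFFFFFFF......)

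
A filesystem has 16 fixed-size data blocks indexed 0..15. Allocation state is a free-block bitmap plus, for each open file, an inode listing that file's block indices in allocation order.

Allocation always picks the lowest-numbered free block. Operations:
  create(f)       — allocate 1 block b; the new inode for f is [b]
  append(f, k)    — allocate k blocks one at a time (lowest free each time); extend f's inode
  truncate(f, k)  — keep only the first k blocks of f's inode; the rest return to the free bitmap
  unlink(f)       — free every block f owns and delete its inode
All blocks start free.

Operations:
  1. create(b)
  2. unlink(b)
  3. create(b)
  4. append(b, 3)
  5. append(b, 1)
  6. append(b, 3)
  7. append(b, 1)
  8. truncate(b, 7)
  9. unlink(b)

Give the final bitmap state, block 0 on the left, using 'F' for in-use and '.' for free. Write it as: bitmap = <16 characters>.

create(b): bitmap=F............... | b=[0]
unlink(b): bitmap=................ | 
create(b): bitmap=F............... | b=[0]
append(b, 3): bitmap=FFFF............ | b=[0, 1, 2, 3]
append(b, 1): bitmap=FFFFF........... | b=[0, 1, 2, 3, 4]
append(b, 3): bitmap=FFFFFFFF........ | b=[0, 1, 2, 3, 4, 5, 6, 7]
append(b, 1): bitmap=FFFFFFFFF....... | b=[0, 1, 2, 3, 4, 5, 6, 7, 8]
truncate(b, 7): bitmap=FFFFFFF......... | b=[0, 1, 2, 3, 4, 5, 6]
unlink(b): bitmap=................ | 

bitmap = ................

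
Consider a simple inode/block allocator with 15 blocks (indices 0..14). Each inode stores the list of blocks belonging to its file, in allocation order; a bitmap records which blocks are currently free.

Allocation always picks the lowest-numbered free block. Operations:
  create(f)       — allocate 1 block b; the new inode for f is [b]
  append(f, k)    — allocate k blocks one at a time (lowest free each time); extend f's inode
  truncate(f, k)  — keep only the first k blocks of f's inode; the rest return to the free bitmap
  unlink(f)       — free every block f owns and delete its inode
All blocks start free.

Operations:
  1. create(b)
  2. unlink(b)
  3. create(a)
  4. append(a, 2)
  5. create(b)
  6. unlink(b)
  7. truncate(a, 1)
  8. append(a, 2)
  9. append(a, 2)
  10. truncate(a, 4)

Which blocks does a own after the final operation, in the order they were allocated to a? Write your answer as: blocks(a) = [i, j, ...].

  1. create(b)  ⇒  F..............  {b→[0]}
  2. unlink(b)  ⇒  ...............  {}
  3. create(a)  ⇒  F..............  {a→[0]}
  4. append(a, 2)  ⇒  FFF............  {a→[0, 1, 2]}
  5. create(b)  ⇒  FFFF...........  {a→[0, 1, 2]; b→[3]}
  6. unlink(b)  ⇒  FFF............  {a→[0, 1, 2]}
  7. truncate(a, 1)  ⇒  F..............  {a→[0]}
  8. append(a, 2)  ⇒  FFF............  {a→[0, 1, 2]}
  9. append(a, 2)  ⇒  FFFFF..........  {a→[0, 1, 2, 3, 4]}
  10. truncate(a, 4)  ⇒  FFFF...........  {a→[0, 1, 2, 3]}

blocks(a) = [0, 1, 2, 3]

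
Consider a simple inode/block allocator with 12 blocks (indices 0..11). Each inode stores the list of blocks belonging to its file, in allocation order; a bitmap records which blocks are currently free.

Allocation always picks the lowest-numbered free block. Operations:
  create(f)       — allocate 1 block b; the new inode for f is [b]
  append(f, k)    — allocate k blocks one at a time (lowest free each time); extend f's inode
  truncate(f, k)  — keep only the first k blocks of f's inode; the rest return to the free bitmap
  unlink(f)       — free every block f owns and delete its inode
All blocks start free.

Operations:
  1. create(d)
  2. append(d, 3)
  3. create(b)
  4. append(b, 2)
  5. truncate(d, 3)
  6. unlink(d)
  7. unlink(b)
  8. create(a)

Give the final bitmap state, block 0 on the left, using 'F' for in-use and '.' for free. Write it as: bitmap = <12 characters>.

bitmap = F...........

  1. create(d)  ⇒  F...........  {d→[0]}
  2. append(d, 3)  ⇒  FFFF........  {d→[0, 1, 2, 3]}
  3. create(b)  ⇒  FFFFF.......  {b→[4]; d→[0, 1, 2, 3]}
  4. append(b, 2)  ⇒  FFFFFFF.....  {b→[4, 5, 6]; d→[0, 1, 2, 3]}
  5. truncate(d, 3)  ⇒  FFF.FFF.....  {b→[4, 5, 6]; d→[0, 1, 2]}
  6. unlink(d)  ⇒  ....FFF.....  {b→[4, 5, 6]}
  7. unlink(b)  ⇒  ............  {}
  8. create(a)  ⇒  F...........  {a→[0]}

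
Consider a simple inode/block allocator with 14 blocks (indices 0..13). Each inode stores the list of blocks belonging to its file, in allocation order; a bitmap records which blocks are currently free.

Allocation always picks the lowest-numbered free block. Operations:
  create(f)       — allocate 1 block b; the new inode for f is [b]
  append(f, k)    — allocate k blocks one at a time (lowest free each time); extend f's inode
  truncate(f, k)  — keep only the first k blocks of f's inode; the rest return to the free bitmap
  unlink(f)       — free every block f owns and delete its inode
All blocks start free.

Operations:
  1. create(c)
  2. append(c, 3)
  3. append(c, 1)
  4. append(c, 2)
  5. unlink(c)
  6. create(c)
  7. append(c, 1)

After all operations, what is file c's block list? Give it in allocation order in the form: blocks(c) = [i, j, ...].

blocks(c) = [0, 1]

  1. create(c)  ⇒  F.............  {c→[0]}
  2. append(c, 3)  ⇒  FFFF..........  {c→[0, 1, 2, 3]}
  3. append(c, 1)  ⇒  FFFFF.........  {c→[0, 1, 2, 3, 4]}
  4. append(c, 2)  ⇒  FFFFFFF.......  {c→[0, 1, 2, 3, 4, 5, 6]}
  5. unlink(c)  ⇒  ..............  {}
  6. create(c)  ⇒  F.............  {c→[0]}
  7. append(c, 1)  ⇒  FF............  {c→[0, 1]}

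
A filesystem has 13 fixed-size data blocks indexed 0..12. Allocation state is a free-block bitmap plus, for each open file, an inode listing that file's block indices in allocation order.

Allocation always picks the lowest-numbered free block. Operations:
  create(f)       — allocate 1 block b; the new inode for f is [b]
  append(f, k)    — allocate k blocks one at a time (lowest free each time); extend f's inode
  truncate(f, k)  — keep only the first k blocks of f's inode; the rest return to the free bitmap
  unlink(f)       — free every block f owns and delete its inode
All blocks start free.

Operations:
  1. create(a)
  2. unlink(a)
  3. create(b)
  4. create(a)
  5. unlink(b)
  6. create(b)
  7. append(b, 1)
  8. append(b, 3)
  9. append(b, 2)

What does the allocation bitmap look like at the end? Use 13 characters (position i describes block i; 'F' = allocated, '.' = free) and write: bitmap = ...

after create(a) → a:[0]  free=[F............]
after unlink(a) →   free=[.............]
after create(b) → b:[0]  free=[F............]
after create(a) → a:[1], b:[0]  free=[FF...........]
after unlink(b) → a:[1]  free=[.F...........]
after create(b) → a:[1], b:[0]  free=[FF...........]
after append(b, 1) → a:[1], b:[0, 2]  free=[FFF..........]
after append(b, 3) → a:[1], b:[0, 2, 3, 4, 5]  free=[FFFFFF.......]
after append(b, 2) → a:[1], b:[0, 2, 3, 4, 5, 6, 7]  free=[FFFFFFFF.....]

bitmap = FFFFFFFF.....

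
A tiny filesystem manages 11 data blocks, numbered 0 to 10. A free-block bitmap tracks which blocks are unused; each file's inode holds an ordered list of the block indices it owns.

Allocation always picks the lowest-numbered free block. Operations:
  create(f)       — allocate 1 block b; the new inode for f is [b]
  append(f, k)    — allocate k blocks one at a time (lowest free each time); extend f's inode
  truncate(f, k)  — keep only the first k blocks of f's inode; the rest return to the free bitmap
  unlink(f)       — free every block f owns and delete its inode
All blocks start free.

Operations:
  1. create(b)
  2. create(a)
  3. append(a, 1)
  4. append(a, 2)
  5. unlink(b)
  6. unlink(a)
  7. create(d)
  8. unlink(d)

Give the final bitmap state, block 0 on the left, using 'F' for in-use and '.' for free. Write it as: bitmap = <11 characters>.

after create(b) → b:[0]  free=[F..........]
after create(a) → a:[1], b:[0]  free=[FF.........]
after append(a, 1) → a:[1, 2], b:[0]  free=[FFF........]
after append(a, 2) → a:[1, 2, 3, 4], b:[0]  free=[FFFFF......]
after unlink(b) → a:[1, 2, 3, 4]  free=[.FFFF......]
after unlink(a) →   free=[...........]
after create(d) → d:[0]  free=[F..........]
after unlink(d) →   free=[...........]

bitmap = ...........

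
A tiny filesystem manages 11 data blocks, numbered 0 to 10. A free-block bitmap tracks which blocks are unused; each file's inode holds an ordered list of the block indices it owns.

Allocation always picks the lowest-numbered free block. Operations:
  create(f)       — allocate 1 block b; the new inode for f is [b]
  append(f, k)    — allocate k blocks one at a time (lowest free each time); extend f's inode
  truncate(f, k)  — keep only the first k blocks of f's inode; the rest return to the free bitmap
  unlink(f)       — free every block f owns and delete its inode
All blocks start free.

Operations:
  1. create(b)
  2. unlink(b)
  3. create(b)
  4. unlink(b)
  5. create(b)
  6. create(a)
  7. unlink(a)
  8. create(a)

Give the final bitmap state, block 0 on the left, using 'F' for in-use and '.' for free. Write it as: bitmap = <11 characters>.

  1. create(b)  ⇒  F..........  {b→[0]}
  2. unlink(b)  ⇒  ...........  {}
  3. create(b)  ⇒  F..........  {b→[0]}
  4. unlink(b)  ⇒  ...........  {}
  5. create(b)  ⇒  F..........  {b→[0]}
  6. create(a)  ⇒  FF.........  {a→[1]; b→[0]}
  7. unlink(a)  ⇒  F..........  {b→[0]}
  8. create(a)  ⇒  FF.........  {a→[1]; b→[0]}

bitmap = FF.........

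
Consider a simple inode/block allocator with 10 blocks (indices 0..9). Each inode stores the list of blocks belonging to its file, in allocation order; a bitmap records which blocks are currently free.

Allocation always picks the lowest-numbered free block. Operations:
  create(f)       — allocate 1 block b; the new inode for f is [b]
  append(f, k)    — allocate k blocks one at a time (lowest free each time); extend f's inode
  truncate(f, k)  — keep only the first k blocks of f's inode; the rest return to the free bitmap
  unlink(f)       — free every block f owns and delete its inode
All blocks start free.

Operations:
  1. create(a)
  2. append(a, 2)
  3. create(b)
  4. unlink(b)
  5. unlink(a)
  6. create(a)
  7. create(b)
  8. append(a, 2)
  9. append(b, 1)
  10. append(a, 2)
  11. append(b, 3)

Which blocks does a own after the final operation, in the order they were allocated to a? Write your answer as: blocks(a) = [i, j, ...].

blocks(a) = [0, 2, 3, 5, 6]

after create(a) → a:[0]  free=[F.........]
after append(a, 2) → a:[0, 1, 2]  free=[FFF.......]
after create(b) → a:[0, 1, 2], b:[3]  free=[FFFF......]
after unlink(b) → a:[0, 1, 2]  free=[FFF.......]
after unlink(a) →   free=[..........]
after create(a) → a:[0]  free=[F.........]
after create(b) → a:[0], b:[1]  free=[FF........]
after append(a, 2) → a:[0, 2, 3], b:[1]  free=[FFFF......]
after append(b, 1) → a:[0, 2, 3], b:[1, 4]  free=[FFFFF.....]
after append(a, 2) → a:[0, 2, 3, 5, 6], b:[1, 4]  free=[FFFFFFF...]
after append(b, 3) → a:[0, 2, 3, 5, 6], b:[1, 4, 7, 8, 9]  free=[FFFFFFFFFF]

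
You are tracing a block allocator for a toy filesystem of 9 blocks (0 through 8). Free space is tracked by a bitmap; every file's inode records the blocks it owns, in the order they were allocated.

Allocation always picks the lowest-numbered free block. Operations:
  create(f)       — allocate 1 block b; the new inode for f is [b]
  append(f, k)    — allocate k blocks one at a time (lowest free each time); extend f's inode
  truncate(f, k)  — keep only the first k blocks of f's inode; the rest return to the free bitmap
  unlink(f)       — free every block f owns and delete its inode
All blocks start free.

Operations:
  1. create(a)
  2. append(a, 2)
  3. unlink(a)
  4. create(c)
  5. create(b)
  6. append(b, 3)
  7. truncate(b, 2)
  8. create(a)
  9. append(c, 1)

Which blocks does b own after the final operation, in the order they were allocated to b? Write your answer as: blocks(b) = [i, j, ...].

create(a): bitmap=F........ | a=[0]
append(a, 2): bitmap=FFF...... | a=[0, 1, 2]
unlink(a): bitmap=......... | 
create(c): bitmap=F........ | c=[0]
create(b): bitmap=FF....... | b=[1] c=[0]
append(b, 3): bitmap=FFFFF.... | b=[1, 2, 3, 4] c=[0]
truncate(b, 2): bitmap=FFF...... | b=[1, 2] c=[0]
create(a): bitmap=FFFF..... | a=[3] b=[1, 2] c=[0]
append(c, 1): bitmap=FFFFF.... | a=[3] b=[1, 2] c=[0, 4]

blocks(b) = [1, 2]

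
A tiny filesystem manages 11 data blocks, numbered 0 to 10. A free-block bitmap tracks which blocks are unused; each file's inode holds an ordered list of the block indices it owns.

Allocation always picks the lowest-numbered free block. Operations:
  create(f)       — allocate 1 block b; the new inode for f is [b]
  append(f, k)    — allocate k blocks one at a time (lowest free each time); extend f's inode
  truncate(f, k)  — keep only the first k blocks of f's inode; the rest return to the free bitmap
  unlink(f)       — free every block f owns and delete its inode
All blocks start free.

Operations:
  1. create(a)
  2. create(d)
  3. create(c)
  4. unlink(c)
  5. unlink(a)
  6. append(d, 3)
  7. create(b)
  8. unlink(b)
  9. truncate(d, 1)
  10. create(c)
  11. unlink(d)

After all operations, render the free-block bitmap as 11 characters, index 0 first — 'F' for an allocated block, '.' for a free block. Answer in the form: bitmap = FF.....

[1] create(a) — a=0 (map F..........)
[2] create(d) — a=0 d=1 (map FF.........)
[3] create(c) — a=0 c=2 d=1 (map FFF........)
[4] unlink(c) — a=0 d=1 (map FF.........)
[5] unlink(a) — d=1 (map .F.........)
[6] append(d, 3) — d=1,0,2,3 (map FFFF.......)
[7] create(b) — b=4 d=1,0,2,3 (map FFFFF......)
[8] unlink(b) — d=1,0,2,3 (map FFFF.......)
[9] truncate(d, 1) — d=1 (map .F.........)
[10] create(c) — c=0 d=1 (map FF.........)
[11] unlink(d) — c=0 (map F..........)

bitmap = F..........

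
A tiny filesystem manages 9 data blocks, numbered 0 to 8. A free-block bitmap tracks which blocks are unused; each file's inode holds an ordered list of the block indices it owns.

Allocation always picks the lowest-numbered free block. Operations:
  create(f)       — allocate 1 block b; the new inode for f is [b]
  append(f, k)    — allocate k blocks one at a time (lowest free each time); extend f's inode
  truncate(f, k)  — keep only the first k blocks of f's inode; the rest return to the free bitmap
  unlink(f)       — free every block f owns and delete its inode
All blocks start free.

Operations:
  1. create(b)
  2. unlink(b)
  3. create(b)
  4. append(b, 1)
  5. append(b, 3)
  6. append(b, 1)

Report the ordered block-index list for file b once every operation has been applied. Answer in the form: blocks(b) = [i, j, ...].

[1] create(b) — b=0 (map F........)
[2] unlink(b) —  (map .........)
[3] create(b) — b=0 (map F........)
[4] append(b, 1) — b=0,1 (map FF.......)
[5] append(b, 3) — b=0,1,2,3,4 (map FFFFF....)
[6] append(b, 1) — b=0,1,2,3,4,5 (map FFFFFF...)

blocks(b) = [0, 1, 2, 3, 4, 5]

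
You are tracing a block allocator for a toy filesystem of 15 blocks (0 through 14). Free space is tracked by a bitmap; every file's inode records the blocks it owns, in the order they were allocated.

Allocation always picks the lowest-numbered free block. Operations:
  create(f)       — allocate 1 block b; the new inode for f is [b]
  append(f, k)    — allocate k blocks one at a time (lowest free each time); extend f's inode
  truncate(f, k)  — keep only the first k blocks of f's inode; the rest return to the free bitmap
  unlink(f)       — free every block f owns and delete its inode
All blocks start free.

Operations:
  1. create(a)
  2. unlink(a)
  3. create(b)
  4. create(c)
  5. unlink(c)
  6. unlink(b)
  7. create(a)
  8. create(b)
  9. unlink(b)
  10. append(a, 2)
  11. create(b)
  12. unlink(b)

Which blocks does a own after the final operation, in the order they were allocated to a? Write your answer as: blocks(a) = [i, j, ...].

[1] create(a) — a=0 (map F..............)
[2] unlink(a) —  (map ...............)
[3] create(b) — b=0 (map F..............)
[4] create(c) — b=0 c=1 (map FF.............)
[5] unlink(c) — b=0 (map F..............)
[6] unlink(b) —  (map ...............)
[7] create(a) — a=0 (map F..............)
[8] create(b) — a=0 b=1 (map FF.............)
[9] unlink(b) — a=0 (map F..............)
[10] append(a, 2) — a=0,1,2 (map FFF............)
[11] create(b) — a=0,1,2 b=3 (map FFFF...........)
[12] unlink(b) — a=0,1,2 (map FFF............)

blocks(a) = [0, 1, 2]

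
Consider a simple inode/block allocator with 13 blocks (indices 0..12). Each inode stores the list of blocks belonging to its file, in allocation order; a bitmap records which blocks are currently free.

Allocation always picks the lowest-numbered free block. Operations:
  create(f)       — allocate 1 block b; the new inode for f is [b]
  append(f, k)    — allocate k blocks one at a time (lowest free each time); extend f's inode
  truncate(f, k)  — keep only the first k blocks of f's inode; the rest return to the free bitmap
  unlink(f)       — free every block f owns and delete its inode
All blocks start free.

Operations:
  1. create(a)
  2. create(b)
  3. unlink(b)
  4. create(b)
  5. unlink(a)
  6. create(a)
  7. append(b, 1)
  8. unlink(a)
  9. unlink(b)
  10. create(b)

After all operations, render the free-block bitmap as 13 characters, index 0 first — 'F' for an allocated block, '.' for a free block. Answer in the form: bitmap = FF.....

bitmap = F............

after create(a) → a:[0]  free=[F............]
after create(b) → a:[0], b:[1]  free=[FF...........]
after unlink(b) → a:[0]  free=[F............]
after create(b) → a:[0], b:[1]  free=[FF...........]
after unlink(a) → b:[1]  free=[.F...........]
after create(a) → a:[0], b:[1]  free=[FF...........]
after append(b, 1) → a:[0], b:[1, 2]  free=[FFF..........]
after unlink(a) → b:[1, 2]  free=[.FF..........]
after unlink(b) →   free=[.............]
after create(b) → b:[0]  free=[F............]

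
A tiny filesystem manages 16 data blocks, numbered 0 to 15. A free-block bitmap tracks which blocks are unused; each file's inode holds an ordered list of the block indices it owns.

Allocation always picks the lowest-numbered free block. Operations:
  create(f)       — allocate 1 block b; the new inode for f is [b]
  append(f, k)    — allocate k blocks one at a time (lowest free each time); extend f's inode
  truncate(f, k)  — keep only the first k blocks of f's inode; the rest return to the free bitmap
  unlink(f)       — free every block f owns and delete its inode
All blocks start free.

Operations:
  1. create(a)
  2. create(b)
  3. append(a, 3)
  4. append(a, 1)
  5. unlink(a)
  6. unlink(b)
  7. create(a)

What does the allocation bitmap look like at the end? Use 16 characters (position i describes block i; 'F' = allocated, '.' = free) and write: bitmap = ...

  1. create(a)  ⇒  F...............  {a→[0]}
  2. create(b)  ⇒  FF..............  {a→[0]; b→[1]}
  3. append(a, 3)  ⇒  FFFFF...........  {a→[0, 2, 3, 4]; b→[1]}
  4. append(a, 1)  ⇒  FFFFFF..........  {a→[0, 2, 3, 4, 5]; b→[1]}
  5. unlink(a)  ⇒  .F..............  {b→[1]}
  6. unlink(b)  ⇒  ................  {}
  7. create(a)  ⇒  F...............  {a→[0]}

bitmap = F...............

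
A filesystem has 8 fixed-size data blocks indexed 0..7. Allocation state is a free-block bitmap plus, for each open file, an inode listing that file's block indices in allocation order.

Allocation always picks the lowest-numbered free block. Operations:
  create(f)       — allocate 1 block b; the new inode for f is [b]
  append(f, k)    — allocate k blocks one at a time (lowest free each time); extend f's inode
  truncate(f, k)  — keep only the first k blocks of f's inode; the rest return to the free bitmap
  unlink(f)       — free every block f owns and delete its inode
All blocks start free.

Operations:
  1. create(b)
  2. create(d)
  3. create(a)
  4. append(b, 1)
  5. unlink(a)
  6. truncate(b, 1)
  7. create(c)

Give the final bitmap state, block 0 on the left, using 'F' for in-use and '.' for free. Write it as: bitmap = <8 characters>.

bitmap = FFF.....

  1. create(b)  ⇒  F.......  {b→[0]}
  2. create(d)  ⇒  FF......  {b→[0]; d→[1]}
  3. create(a)  ⇒  FFF.....  {a→[2]; b→[0]; d→[1]}
  4. append(b, 1)  ⇒  FFFF....  {a→[2]; b→[0, 3]; d→[1]}
  5. unlink(a)  ⇒  FF.F....  {b→[0, 3]; d→[1]}
  6. truncate(b, 1)  ⇒  FF......  {b→[0]; d→[1]}
  7. create(c)  ⇒  FFF.....  {b→[0]; c→[2]; d→[1]}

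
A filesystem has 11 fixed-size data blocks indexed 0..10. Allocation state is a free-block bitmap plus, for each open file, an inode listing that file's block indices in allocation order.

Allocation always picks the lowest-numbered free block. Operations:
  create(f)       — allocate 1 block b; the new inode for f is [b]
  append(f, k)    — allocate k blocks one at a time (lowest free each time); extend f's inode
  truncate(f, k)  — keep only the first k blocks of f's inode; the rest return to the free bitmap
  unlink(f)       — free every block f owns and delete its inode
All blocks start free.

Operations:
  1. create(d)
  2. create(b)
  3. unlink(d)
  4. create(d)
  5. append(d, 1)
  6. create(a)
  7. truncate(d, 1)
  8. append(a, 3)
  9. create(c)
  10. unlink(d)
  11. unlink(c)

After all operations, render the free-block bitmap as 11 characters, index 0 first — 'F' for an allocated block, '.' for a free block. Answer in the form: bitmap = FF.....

  1. create(d)  ⇒  F..........  {d→[0]}
  2. create(b)  ⇒  FF.........  {b→[1]; d→[0]}
  3. unlink(d)  ⇒  .F.........  {b→[1]}
  4. create(d)  ⇒  FF.........  {b→[1]; d→[0]}
  5. append(d, 1)  ⇒  FFF........  {b→[1]; d→[0, 2]}
  6. create(a)  ⇒  FFFF.......  {a→[3]; b→[1]; d→[0, 2]}
  7. truncate(d, 1)  ⇒  FF.F.......  {a→[3]; b→[1]; d→[0]}
  8. append(a, 3)  ⇒  FFFFFF.....  {a→[3, 2, 4, 5]; b→[1]; d→[0]}
  9. create(c)  ⇒  FFFFFFF....  {a→[3, 2, 4, 5]; b→[1]; c→[6]; d→[0]}
  10. unlink(d)  ⇒  .FFFFFF....  {a→[3, 2, 4, 5]; b→[1]; c→[6]}
  11. unlink(c)  ⇒  .FFFFF.....  {a→[3, 2, 4, 5]; b→[1]}

bitmap = .FFFFF.....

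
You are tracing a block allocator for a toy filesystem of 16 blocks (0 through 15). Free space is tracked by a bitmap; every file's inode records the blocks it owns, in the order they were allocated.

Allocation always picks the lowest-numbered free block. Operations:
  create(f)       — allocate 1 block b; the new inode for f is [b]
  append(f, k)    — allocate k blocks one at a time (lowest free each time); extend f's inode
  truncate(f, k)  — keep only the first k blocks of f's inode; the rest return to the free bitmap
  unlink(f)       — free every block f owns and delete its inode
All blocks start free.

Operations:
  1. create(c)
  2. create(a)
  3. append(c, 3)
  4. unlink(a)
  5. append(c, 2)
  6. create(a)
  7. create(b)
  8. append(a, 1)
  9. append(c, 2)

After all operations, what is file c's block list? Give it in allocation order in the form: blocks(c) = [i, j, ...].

blocks(c) = [0, 2, 3, 4, 1, 5, 9, 10]

after create(c) → c:[0]  free=[F...............]
after create(a) → a:[1], c:[0]  free=[FF..............]
after append(c, 3) → a:[1], c:[0, 2, 3, 4]  free=[FFFFF...........]
after unlink(a) → c:[0, 2, 3, 4]  free=[F.FFF...........]
after append(c, 2) → c:[0, 2, 3, 4, 1, 5]  free=[FFFFFF..........]
after create(a) → a:[6], c:[0, 2, 3, 4, 1, 5]  free=[FFFFFFF.........]
after create(b) → a:[6], b:[7], c:[0, 2, 3, 4, 1, 5]  free=[FFFFFFFF........]
after append(a, 1) → a:[6, 8], b:[7], c:[0, 2, 3, 4, 1, 5]  free=[FFFFFFFFF.......]
after append(c, 2) → a:[6, 8], b:[7], c:[0, 2, 3, 4, 1, 5, 9, 10]  free=[FFFFFFFFFFF.....]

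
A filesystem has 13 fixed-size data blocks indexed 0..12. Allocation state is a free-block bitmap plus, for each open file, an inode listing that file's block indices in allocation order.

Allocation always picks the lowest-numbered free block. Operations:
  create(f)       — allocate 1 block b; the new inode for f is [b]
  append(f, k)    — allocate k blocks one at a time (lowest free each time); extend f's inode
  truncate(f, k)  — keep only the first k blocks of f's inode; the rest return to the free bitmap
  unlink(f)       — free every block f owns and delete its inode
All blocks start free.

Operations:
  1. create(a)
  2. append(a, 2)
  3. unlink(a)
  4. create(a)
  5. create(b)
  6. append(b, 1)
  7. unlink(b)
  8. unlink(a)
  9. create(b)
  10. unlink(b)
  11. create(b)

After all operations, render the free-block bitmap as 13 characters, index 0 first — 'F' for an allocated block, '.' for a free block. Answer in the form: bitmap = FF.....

bitmap = F............

create(a): bitmap=F............ | a=[0]
append(a, 2): bitmap=FFF.......... | a=[0, 1, 2]
unlink(a): bitmap=............. | 
create(a): bitmap=F............ | a=[0]
create(b): bitmap=FF........... | a=[0] b=[1]
append(b, 1): bitmap=FFF.......... | a=[0] b=[1, 2]
unlink(b): bitmap=F............ | a=[0]
unlink(a): bitmap=............. | 
create(b): bitmap=F............ | b=[0]
unlink(b): bitmap=............. | 
create(b): bitmap=F............ | b=[0]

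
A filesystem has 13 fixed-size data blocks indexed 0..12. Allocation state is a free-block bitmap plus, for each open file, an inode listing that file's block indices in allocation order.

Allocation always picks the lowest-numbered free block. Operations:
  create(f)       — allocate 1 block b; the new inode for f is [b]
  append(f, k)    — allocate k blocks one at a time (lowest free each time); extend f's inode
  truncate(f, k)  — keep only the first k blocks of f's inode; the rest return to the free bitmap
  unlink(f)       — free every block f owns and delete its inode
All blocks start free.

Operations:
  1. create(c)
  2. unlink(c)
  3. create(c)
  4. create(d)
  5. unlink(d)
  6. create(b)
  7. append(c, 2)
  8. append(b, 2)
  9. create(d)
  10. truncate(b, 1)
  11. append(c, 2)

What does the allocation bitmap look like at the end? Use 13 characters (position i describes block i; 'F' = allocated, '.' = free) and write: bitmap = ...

bitmap = FFFFFFF......

[1] create(c) — c=0 (map F............)
[2] unlink(c) —  (map .............)
[3] create(c) — c=0 (map F............)
[4] create(d) — c=0 d=1 (map FF...........)
[5] unlink(d) — c=0 (map F............)
[6] create(b) — b=1 c=0 (map FF...........)
[7] append(c, 2) — b=1 c=0,2,3 (map FFFF.........)
[8] append(b, 2) — b=1,4,5 c=0,2,3 (map FFFFFF.......)
[9] create(d) — b=1,4,5 c=0,2,3 d=6 (map FFFFFFF......)
[10] truncate(b, 1) — b=1 c=0,2,3 d=6 (map FFFF..F......)
[11] append(c, 2) — b=1 c=0,2,3,4,5 d=6 (map FFFFFFF......)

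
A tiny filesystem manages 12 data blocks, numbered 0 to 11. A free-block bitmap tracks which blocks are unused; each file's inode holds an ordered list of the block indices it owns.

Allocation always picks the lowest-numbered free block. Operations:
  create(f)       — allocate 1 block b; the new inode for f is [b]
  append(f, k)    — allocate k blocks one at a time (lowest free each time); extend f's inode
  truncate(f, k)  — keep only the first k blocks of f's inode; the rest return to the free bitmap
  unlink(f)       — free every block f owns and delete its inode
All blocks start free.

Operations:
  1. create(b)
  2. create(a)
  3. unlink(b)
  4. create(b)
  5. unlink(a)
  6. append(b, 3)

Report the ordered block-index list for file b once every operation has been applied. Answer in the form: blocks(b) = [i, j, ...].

after create(b) → b:[0]  free=[F...........]
after create(a) → a:[1], b:[0]  free=[FF..........]
after unlink(b) → a:[1]  free=[.F..........]
after create(b) → a:[1], b:[0]  free=[FF..........]
after unlink(a) → b:[0]  free=[F...........]
after append(b, 3) → b:[0, 1, 2, 3]  free=[FFFF........]

blocks(b) = [0, 1, 2, 3]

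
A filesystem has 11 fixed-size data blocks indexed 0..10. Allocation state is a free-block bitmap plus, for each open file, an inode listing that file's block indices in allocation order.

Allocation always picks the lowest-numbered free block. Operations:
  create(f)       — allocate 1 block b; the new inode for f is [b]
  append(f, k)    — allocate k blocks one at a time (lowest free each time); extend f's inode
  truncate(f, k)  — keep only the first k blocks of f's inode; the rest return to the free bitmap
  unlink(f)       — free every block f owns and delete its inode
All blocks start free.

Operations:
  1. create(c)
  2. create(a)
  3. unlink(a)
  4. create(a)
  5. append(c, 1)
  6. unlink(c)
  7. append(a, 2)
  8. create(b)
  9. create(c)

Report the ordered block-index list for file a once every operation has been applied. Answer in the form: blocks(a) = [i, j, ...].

blocks(a) = [1, 0, 2]

  1. create(c)  ⇒  F..........  {c→[0]}
  2. create(a)  ⇒  FF.........  {a→[1]; c→[0]}
  3. unlink(a)  ⇒  F..........  {c→[0]}
  4. create(a)  ⇒  FF.........  {a→[1]; c→[0]}
  5. append(c, 1)  ⇒  FFF........  {a→[1]; c→[0, 2]}
  6. unlink(c)  ⇒  .F.........  {a→[1]}
  7. append(a, 2)  ⇒  FFF........  {a→[1, 0, 2]}
  8. create(b)  ⇒  FFFF.......  {a→[1, 0, 2]; b→[3]}
  9. create(c)  ⇒  FFFFF......  {a→[1, 0, 2]; b→[3]; c→[4]}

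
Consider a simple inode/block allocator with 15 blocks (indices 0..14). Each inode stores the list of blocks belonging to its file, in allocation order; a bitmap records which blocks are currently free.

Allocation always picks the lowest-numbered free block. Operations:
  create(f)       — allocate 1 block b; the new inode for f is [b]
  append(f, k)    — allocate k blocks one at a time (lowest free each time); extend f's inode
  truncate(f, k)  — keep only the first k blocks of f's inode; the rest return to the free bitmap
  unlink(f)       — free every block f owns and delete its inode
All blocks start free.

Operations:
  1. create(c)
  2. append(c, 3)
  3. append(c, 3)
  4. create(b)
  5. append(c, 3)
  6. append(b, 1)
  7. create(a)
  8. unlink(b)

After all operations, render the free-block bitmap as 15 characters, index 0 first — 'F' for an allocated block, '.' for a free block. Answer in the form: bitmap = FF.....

bitmap = FFFFFFF.FFF.F..

create(c): bitmap=F.............. | c=[0]
append(c, 3): bitmap=FFFF........... | c=[0, 1, 2, 3]
append(c, 3): bitmap=FFFFFFF........ | c=[0, 1, 2, 3, 4, 5, 6]
create(b): bitmap=FFFFFFFF....... | b=[7] c=[0, 1, 2, 3, 4, 5, 6]
append(c, 3): bitmap=FFFFFFFFFFF.... | b=[7] c=[0, 1, 2, 3, 4, 5, 6, 8, 9, 10]
append(b, 1): bitmap=FFFFFFFFFFFF... | b=[7, 11] c=[0, 1, 2, 3, 4, 5, 6, 8, 9, 10]
create(a): bitmap=FFFFFFFFFFFFF.. | a=[12] b=[7, 11] c=[0, 1, 2, 3, 4, 5, 6, 8, 9, 10]
unlink(b): bitmap=FFFFFFF.FFF.F.. | a=[12] c=[0, 1, 2, 3, 4, 5, 6, 8, 9, 10]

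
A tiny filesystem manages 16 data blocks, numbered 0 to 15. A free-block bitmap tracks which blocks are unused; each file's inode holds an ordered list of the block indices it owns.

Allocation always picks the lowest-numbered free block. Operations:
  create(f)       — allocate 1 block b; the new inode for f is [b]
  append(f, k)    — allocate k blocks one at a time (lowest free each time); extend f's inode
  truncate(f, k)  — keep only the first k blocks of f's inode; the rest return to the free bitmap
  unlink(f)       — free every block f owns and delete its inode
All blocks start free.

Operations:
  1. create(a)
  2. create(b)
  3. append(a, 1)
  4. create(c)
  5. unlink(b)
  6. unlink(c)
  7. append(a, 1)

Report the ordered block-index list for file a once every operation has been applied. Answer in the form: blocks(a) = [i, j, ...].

create(a): bitmap=F............... | a=[0]
create(b): bitmap=FF.............. | a=[0] b=[1]
append(a, 1): bitmap=FFF............. | a=[0, 2] b=[1]
create(c): bitmap=FFFF............ | a=[0, 2] b=[1] c=[3]
unlink(b): bitmap=F.FF............ | a=[0, 2] c=[3]
unlink(c): bitmap=F.F............. | a=[0, 2]
append(a, 1): bitmap=FFF............. | a=[0, 2, 1]

blocks(a) = [0, 2, 1]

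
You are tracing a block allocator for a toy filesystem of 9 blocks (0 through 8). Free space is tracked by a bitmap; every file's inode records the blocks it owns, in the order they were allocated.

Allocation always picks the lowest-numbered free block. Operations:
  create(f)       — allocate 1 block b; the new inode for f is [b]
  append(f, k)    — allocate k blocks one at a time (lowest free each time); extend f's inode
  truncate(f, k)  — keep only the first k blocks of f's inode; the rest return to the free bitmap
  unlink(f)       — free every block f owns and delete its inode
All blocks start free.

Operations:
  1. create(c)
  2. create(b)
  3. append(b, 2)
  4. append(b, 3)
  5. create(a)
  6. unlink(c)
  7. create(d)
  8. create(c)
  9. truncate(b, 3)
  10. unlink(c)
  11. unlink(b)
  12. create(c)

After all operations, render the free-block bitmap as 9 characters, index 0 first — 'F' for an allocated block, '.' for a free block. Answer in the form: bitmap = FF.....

bitmap = FF.....F.

after create(c) → c:[0]  free=[F........]
after create(b) → b:[1], c:[0]  free=[FF.......]
after append(b, 2) → b:[1, 2, 3], c:[0]  free=[FFFF.....]
after append(b, 3) → b:[1, 2, 3, 4, 5, 6], c:[0]  free=[FFFFFFF..]
after create(a) → a:[7], b:[1, 2, 3, 4, 5, 6], c:[0]  free=[FFFFFFFF.]
after unlink(c) → a:[7], b:[1, 2, 3, 4, 5, 6]  free=[.FFFFFFF.]
after create(d) → a:[7], b:[1, 2, 3, 4, 5, 6], d:[0]  free=[FFFFFFFF.]
after create(c) → a:[7], b:[1, 2, 3, 4, 5, 6], c:[8], d:[0]  free=[FFFFFFFFF]
after truncate(b, 3) → a:[7], b:[1, 2, 3], c:[8], d:[0]  free=[FFFF...FF]
after unlink(c) → a:[7], b:[1, 2, 3], d:[0]  free=[FFFF...F.]
after unlink(b) → a:[7], d:[0]  free=[F......F.]
after create(c) → a:[7], c:[1], d:[0]  free=[FF.....F.]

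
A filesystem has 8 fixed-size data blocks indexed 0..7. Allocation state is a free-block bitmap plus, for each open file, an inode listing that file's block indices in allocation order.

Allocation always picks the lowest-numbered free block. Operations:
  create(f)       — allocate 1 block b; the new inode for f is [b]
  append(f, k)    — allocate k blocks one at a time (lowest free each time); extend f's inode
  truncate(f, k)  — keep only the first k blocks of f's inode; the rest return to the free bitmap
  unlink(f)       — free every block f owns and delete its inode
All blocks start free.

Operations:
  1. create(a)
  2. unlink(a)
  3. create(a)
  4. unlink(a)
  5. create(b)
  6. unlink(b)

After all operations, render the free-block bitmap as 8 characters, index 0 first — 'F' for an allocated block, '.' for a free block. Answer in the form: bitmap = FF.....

bitmap = ........

[1] create(a) — a=0 (map F.......)
[2] unlink(a) —  (map ........)
[3] create(a) — a=0 (map F.......)
[4] unlink(a) —  (map ........)
[5] create(b) — b=0 (map F.......)
[6] unlink(b) —  (map ........)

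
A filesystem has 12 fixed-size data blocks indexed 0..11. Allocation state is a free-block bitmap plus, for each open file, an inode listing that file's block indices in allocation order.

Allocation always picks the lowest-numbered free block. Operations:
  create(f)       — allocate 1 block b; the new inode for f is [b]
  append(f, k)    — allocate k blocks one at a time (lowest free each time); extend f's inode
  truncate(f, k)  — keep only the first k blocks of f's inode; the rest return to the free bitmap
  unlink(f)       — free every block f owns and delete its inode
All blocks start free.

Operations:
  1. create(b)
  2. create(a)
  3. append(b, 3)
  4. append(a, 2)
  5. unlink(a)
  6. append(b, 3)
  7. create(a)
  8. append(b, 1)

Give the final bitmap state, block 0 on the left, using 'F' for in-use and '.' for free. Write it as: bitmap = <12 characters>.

create(b): bitmap=F........... | b=[0]
create(a): bitmap=FF.......... | a=[1] b=[0]
append(b, 3): bitmap=FFFFF....... | a=[1] b=[0, 2, 3, 4]
append(a, 2): bitmap=FFFFFFF..... | a=[1, 5, 6] b=[0, 2, 3, 4]
unlink(a): bitmap=F.FFF....... | b=[0, 2, 3, 4]
append(b, 3): bitmap=FFFFFFF..... | b=[0, 2, 3, 4, 1, 5, 6]
create(a): bitmap=FFFFFFFF.... | a=[7] b=[0, 2, 3, 4, 1, 5, 6]
append(b, 1): bitmap=FFFFFFFFF... | a=[7] b=[0, 2, 3, 4, 1, 5, 6, 8]

bitmap = FFFFFFFFF...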